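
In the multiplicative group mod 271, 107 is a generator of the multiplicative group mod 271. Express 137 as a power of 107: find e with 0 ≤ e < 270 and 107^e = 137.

199

Baby-step giant-step with m = ceil(sqrt(270)) = 17.
Baby table (107^j mod 271 for j=0..16):
  0:1  1:107  2:67  3:123  4:153  5:111  6:224  7:120
  8:103  9:181  10:126  11:203  12:41  13:51  14:37  15:165
  16:40
Giant step factor: 107^(-17) ≡ 150 (mod 271).
Scan 137·150^i mod 271 for i = 0, 1, …:
  i=0: 137   i=1: 225   i=2: 146   i=3: 220
  i=4: 209   i=5: 185   i=6: 108   i=7: 211
  i=8: 214   i=9: 122   i=10: 143   i=11: 41
Match at i=11, j=12: e = 11·17 + 12 = 199.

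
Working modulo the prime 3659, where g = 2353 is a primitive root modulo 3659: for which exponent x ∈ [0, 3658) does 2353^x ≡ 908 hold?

Baby-step giant-step with m = ceil(sqrt(3658)) = 61.
Baby table (2353^j mod 3659 for j=0..60):
  0:1  1:2353  2:542  3:1994  4:1044  5:1343  6:2362  7:3424
  8:3213  9:695  10:3421  11:3472  12:2728  13:1098  14:340  15:2358
  16:1330  17:1045  18:37  19:2904  20:1759  21:598  22:2038  23:2124
  24:3237  25:2282  26:1793  27:102  28:2171  29:399  30:2143  31:377
  32:1603  33:3089  34:1643  35:2075  36:1369  37:1337  38:2880  39:172
  40:2226  41:1749  42:2681  43:277  44:479  45:115  46:3488  47:127
  48:2452  49:2972  50:767  51:864  52:2247  53:3595  54:3086  55:1902
  56:449  57:2705  58:1864  59:2510  60:404
Giant step factor: 2353^(-61) ≡ 578 (mod 3659).
Scan 908·578^i mod 3659 for i = 0, 1, …:
  i=0: 908   i=1: 1587   i=2: 2536   i=3: 2208
  i=4: 2892   i=5: 3072   i=6: 1001   i=7: 456
  i=8: 120   i=9: 3498     …   i=33: 2512
  i=34: 2972
Match at i=34, j=49: x = 34·61 + 49 = 2123.

2123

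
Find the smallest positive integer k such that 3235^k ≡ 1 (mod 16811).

The order of 3235 must divide p − 1 = 16810 = 2 · 5 · 41^2.
Divisors: 1, 2, 5, 10, 41, 82, 205, 410, 1681, 3362, 8405, 16810.
Check each in increasing order: 3235^1 ≡ 3235;  3235^2 ≡ 8783;  3235^5 ≡ 12274;  3235^10 ≡ 7705;  3235^41 ≡ 14620;  3235^82 ≡ 9346;  3235^205 ≡ 15839;  3235^410 ≡ 3368;  3235^1681 ≡ 15604;  3235^3362 ≡ 11103;  3235^8405 ≡ 16810;  3235^16810 ≡ 1.
Smallest exponent giving 1 is 16810.

16810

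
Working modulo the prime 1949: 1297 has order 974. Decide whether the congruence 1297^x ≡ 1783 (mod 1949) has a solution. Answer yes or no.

no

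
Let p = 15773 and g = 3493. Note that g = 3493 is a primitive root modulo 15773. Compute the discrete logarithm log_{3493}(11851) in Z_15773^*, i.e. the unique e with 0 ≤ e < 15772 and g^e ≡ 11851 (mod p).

12538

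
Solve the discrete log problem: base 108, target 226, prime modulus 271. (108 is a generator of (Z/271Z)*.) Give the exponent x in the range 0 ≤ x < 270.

211

Baby-step giant-step with m = ceil(sqrt(270)) = 17.
Baby table (108^j mod 271 for j=0..16):
  0:1  1:108  2:11  3:104  4:121  5:60  6:247  7:118
  8:7  9:214  10:77  11:186  12:34  13:149  14:103  15:13
  16:49
Giant step factor: 108^(-17) ≡ 235 (mod 271).
Scan 226·235^i mod 271 for i = 0, 1, …:
  i=0: 226   i=1: 265   i=2: 216   i=3: 83
  i=4: 264   i=5: 252   i=6: 142   i=7: 37
  i=8: 23   i=9: 256   i=10: 269   i=11: 72
  i=12: 118
Match at i=12, j=7: x = 12·17 + 7 = 211.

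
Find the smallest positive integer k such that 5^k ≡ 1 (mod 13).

The order of 5 must divide p − 1 = 12 = 2^2 · 3.
Divisors: 1, 2, 3, 4, 6, 12.
Check each in increasing order: 5^1 ≡ 5;  5^2 ≡ 12;  5^3 ≡ 8;  5^4 ≡ 1.
Smallest exponent giving 1 is 4.

4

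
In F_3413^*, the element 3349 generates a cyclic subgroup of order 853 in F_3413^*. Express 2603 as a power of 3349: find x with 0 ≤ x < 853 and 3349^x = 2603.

Baby-step giant-step with m = ceil(sqrt(853)) = 30.
Baby table (3349^j mod 3413 for j=0..29):
  0:1  1:3349  2:683  3:657  4:2321  5:1628  6:1611  7:2699
  8:1327  9:397  10:1896  11:1524  12:1441  13:3340  14:1259  15:1336
  16:3234  17:1217  18:611  19:1852  20:927  21:2106  22:1736  23:1525
  24:1377  25:610  26:1916  27:244  28:1449  29:2828
Giant step factor: 3349^(-30) ≡ 2684 (mod 3413).
Scan 2603·2684^i mod 3413 for i = 0, 1, …:
  i=0: 2603   i=1: 41   i=2: 828   i=3: 489
  i=4: 1884   i=5: 2003   i=6: 577   i=7: 2579
  i=8: 472   i=9: 625     …   i=17: 1869
  i=18: 2699
Match at i=18, j=7: x = 18·30 + 7 = 547.

547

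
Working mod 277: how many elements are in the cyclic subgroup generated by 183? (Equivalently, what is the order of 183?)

The order of 183 must divide p − 1 = 276 = 2^2 · 3 · 23.
Divisors: 1, 2, 3, 4, 6, 12, 23, 46, 69, 92, 138, 276.
Check each in increasing order: 183^1 ≡ 183;  183^2 ≡ 249;  183^3 ≡ 139;  183^4 ≡ 230;  183^6 ≡ 208;  183^12 ≡ 52;  183^23 ≡ 95;  183^46 ≡ 161;  183^69 ≡ 60;  183^92 ≡ 160;  183^138 ≡ 276;  183^276 ≡ 1.
Smallest exponent giving 1 is 276.

276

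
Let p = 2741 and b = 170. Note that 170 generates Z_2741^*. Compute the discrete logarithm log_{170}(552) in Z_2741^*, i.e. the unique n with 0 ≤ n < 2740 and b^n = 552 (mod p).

2600

Baby-step giant-step with m = ceil(sqrt(2740)) = 53.
Baby table (170^j mod 2741 for j=0..52):
  0:1  1:170  2:1490  3:1128  4:2631  5:487  6:560  7:2006
  8:1136  9:1250  10:1443  11:1361  12:1126  13:2291  14:248  15:1045
  16:2226  17:162  18:130  19:172  20:1830  21:1367  22:2146  23:267
  24:1534  25:385  26:2407  27:781  28:1202  29:1506  30:1107  31:1802
  32:2089  33:1541  34:1575  35:1873  36:454  37:432  38:2174  39:2286
  40:2139  41:1818  42:2068  43:712  44:436  45:113  46:23  47:1169
  48:1378  49:1275  50:211  51:237  52:1916
Giant step factor: 170^(-53) ≡ 2108 (mod 2741).
Scan 552·2108^i mod 2741 for i = 0, 1, …:
  i=0: 552   i=1: 1432   i=2: 815   i=3: 2154
  i=4: 1536   i=5: 767   i=6: 2387   i=7: 2061
  i=8: 103   i=9: 585     …   i=48: 297
  i=49: 1128
Match at i=49, j=3: n = 49·53 + 3 = 2600.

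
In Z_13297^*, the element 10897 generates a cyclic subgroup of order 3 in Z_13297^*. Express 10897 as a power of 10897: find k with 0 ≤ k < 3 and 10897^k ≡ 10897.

1

Successive powers of 10897 modulo 13297:
  10897^0=1  10897^1=10897
So 10897^1 ≡ 10897 (mod 13297), giving k = 1.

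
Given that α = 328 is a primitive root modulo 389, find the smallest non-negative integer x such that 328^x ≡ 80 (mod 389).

Baby-step giant-step with m = ceil(sqrt(388)) = 20.
Baby table (328^j mod 389 for j=0..19):
  0:1  1:328  2:220  3:195  4:164  5:110  6:292  7:82
  8:55  9:146  10:41  11:222  12:73  13:215  14:111  15:231
  16:302  17:250  18:310  19:151
Giant step factor: 328^(-20) ≡ 361 (mod 389).
Scan 80·361^i mod 389 for i = 0, 1, …:
  i=0: 80   i=1: 94   i=2: 91   i=3: 175
  i=4: 157   i=5: 272   i=6: 164
Match at i=6, j=4: x = 6·20 + 4 = 124.

124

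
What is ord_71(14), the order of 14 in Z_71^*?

The order of 14 must divide p − 1 = 70 = 2 · 5 · 7.
Divisors: 1, 2, 5, 7, 10, 14, 35, 70.
Check each in increasing order: 14^1 ≡ 14;  14^2 ≡ 54;  14^5 ≡ 70;  14^7 ≡ 17;  14^10 ≡ 1.
Smallest exponent giving 1 is 10.

10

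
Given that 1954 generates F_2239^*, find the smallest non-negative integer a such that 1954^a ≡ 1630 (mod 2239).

Baby-step giant-step with m = ceil(sqrt(2238)) = 48.
Baby table (1954^j mod 2239 for j=0..47):
  0:1  1:1954  2:621  3:2135  4:533  5:347  6:1860  7:543
  8:1975  9:1353  10:1742  11:588  12:345  13:191  14:1540  15:2183
  16:287  17:1048  18:1346  19:1498  20:719  21:1073  22:938  23:1350
  24:358  25:964  26:657  27:831  28:499  29:1081  30:897  31:1840
  32:1765  33:750  34:1194  35:38  36:365  37:1208  38:526  39:103
  40:1991  41:1271  42:483  43:1163  44:2156  45:1265  46:2193  47:1915
Giant step factor: 1954^(-48) ≡ 1821 (mod 2239).
Scan 1630·1821^i mod 2239 for i = 0, 1, …:
  i=0: 1630   i=1: 1555   i=2: 1559   i=3: 2126
  i=4: 215   i=5: 1929   i=6: 1957   i=7: 1448
  i=8: 1505   i=9: 69   i=10: 265   i=11: 1180
  i=12: 1579   i=13: 483
Match at i=13, j=42: a = 13·48 + 42 = 666.

666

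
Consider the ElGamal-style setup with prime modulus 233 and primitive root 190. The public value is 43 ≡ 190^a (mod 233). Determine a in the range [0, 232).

Baby-step giant-step with m = ceil(sqrt(232)) = 16.
Baby table (190^j mod 233 for j=0..15):
  0:1  1:190  2:218  3:179  4:225  5:111  6:120  7:199
  8:64  9:44  10:205  11:39  12:187  13:114  14:224  15:154
Giant step factor: 190^(-16) ≡ 126 (mod 233).
Scan 43·126^i mod 233 for i = 0, 1, …:
  i=0: 43   i=1: 59   i=2: 211   i=3: 24
  i=4: 228   i=5: 69   i=6: 73   i=7: 111
Match at i=7, j=5: a = 7·16 + 5 = 117.

117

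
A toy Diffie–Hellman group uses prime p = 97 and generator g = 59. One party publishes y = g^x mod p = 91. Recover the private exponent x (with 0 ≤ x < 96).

Successive powers of 59 modulo 97:
  59^0=1  59^1=59  59^2=86  59^3=30  59^4=24  59^5=58
  59^6=27  59^7=41  59^8=91
So 59^8 ≡ 91 (mod 97), giving x = 8.

8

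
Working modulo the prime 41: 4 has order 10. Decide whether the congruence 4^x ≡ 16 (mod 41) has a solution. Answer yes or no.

yes

16 ∈ ⟨4⟩ iff 16^10 ≡ 1 (mod 41), since |⟨4⟩| = 10.
16^10 mod 41 = 1.
Since 1 = 1, 16 lies in the subgroup.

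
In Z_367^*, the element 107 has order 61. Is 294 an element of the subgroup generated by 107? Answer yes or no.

no

294 ∈ ⟨107⟩ iff 294^61 ≡ 1 (mod 367), since |⟨107⟩| = 61.
294^61 mod 367 = 284.
Since 284 ≠ 1, 294 does not lie in the subgroup.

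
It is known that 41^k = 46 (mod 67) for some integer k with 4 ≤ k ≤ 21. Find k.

Compute 41^4 mod 67 = 36, then multiply by 41 repeatedly:
  41^4=36  41^5=2  41^6=15  41^7=12  41^8=23
  41^9=5  41^10=4  41^11=30  41^12=24  41^13=46
Found 46 at exponent 13.

13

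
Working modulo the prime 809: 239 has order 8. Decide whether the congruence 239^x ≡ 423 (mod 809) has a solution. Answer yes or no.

⟨239⟩ has order 8; its elements mod 809 are {1, 44, 239, 318, 491, 570, 765, 808}.
423 is not in this set.

no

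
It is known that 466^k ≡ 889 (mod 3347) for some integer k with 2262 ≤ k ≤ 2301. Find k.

2301

Compute 466^2262 mod 3347 = 654, then multiply by 466 repeatedly:
  466^2262=654  466^2263=187  466^2264=120  466^2265=2368  466^2266=2325
  466^2267=2369  466^2268=2791  466^2269=1970  466^2270=942  466^2271=515
  466^2272=2353  466^2273=2029  466^2274=1660  466^2275=403  466^2276=366
  466^2277=3206  466^2278=1234  466^2279=2707  466^2280=2990  466^2281=988
  466^2282=1869  466^2283=734  466^2284=650  466^2285=1670  466^2286=1716
  466^2287=3070  466^2288=1451  466^2289=72  466^2290=82  466^2291=1395
  466^2292=752  466^2293=2344  466^2294=1182  466^2295=1904  466^2296=309
  466^2297=73  466^2298=548  466^2299=996  466^2300=2250  466^2301=889
Found 889 at exponent 2301.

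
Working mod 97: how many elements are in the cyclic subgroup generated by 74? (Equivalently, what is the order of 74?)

96

The order of 74 must divide p − 1 = 96 = 2^5 · 3.
Divisors: 1, 2, 3, 4, 6, 8, 12, 16, 24, 32, 48, 96.
Check each in increasing order: 74^1 ≡ 74;  74^2 ≡ 44;  74^3 ≡ 55;  74^4 ≡ 93;  74^6 ≡ 18;  74^8 ≡ 16;  74^12 ≡ 33;  74^16 ≡ 62;  74^24 ≡ 22;  74^32 ≡ 61;  74^48 ≡ 96;  74^96 ≡ 1.
Smallest exponent giving 1 is 96.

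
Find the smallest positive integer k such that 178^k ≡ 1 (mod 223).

111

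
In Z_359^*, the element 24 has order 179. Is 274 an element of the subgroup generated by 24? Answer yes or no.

274 ∈ ⟨24⟩ iff 274^179 ≡ 1 (mod 359), since |⟨24⟩| = 179.
274^179 mod 359 = 358.
Since 358 ≠ 1, 274 does not lie in the subgroup.

no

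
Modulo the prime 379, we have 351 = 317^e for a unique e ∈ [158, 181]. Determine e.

176

Compute 317^158 mod 379 = 45, then multiply by 317 repeatedly:
  317^158=45  317^159=242  317^160=156  317^161=182  317^162=86
  317^163=353  317^164=96  317^165=112  317^166=257  317^167=363
  317^168=234  317^169=273  317^170=129  317^171=340  317^172=144
  317^173=168  317^174=196  317^175=355  317^176=351
Found 351 at exponent 176.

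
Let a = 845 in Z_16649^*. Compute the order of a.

The order of 845 must divide p − 1 = 16648 = 2^3 · 2081.
Divisors: 1, 2, 4, 8, 2081, 4162, 8324, 16648.
Check each in increasing order: 845^1 ≡ 845;  845^2 ≡ 14767;  845^4 ≡ 12336;  845^8 ≡ 5036;  845^2081 ≡ 5727;  845^4162 ≡ 16648;  845^8324 ≡ 1.
Smallest exponent giving 1 is 8324.

8324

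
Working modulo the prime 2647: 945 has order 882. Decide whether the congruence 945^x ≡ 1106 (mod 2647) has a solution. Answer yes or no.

1106 ∈ ⟨945⟩ iff 1106^882 ≡ 1 (mod 2647), since |⟨945⟩| = 882.
1106^882 mod 2647 = 1.
Since 1 = 1, 1106 lies in the subgroup.

yes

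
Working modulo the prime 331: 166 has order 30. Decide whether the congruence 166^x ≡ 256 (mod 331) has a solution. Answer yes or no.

yes

256 ∈ ⟨166⟩ iff 256^30 ≡ 1 (mod 331), since |⟨166⟩| = 30.
256^30 mod 331 = 1.
Since 1 = 1, 256 lies in the subgroup.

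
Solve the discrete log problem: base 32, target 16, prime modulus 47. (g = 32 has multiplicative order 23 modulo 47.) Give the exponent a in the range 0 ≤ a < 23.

Successive powers of 32 modulo 47:
  32^0=1  32^1=32  32^2=37  32^3=9  32^4=6  32^5=4
  32^6=34  32^7=7  32^8=36  32^9=24  32^10=16
So 32^10 ≡ 16 (mod 47), giving a = 10.

10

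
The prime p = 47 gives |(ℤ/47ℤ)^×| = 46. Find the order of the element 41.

46

The order of 41 must divide p − 1 = 46 = 2 · 23.
Divisors: 1, 2, 23, 46.
Check each in increasing order: 41^1 ≡ 41;  41^2 ≡ 36;  41^23 ≡ 46;  41^46 ≡ 1.
Smallest exponent giving 1 is 46.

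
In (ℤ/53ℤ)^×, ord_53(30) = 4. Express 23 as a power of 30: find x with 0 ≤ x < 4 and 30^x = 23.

3

Successive powers of 30 modulo 53:
  30^0=1  30^1=30  30^2=52  30^3=23
So 30^3 ≡ 23 (mod 53), giving x = 3.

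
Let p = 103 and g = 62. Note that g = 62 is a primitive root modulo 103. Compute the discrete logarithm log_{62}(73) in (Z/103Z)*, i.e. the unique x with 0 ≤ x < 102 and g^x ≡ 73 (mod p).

Baby-step giant-step with m = ceil(sqrt(102)) = 11.
Baby table (62^j mod 103 for j=0..10):
  0:1  1:62  2:33  3:89  4:59  5:53  6:93  7:101
  8:82  9:37  10:28
Giant step factor: 62^(-11) ≡ 48 (mod 103).
Scan 73·48^i mod 103 for i = 0, 1, …:
  i=0: 73   i=1: 2   i=2: 96   i=3: 76
  i=4: 43   i=5: 4   i=6: 89
Match at i=6, j=3: x = 6·11 + 3 = 69.

69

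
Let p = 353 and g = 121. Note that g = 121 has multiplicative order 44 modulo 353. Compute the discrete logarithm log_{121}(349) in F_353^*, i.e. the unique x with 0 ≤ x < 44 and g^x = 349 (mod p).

13

Successive powers of 121 modulo 353:
  121^0=1  121^1=121  121^2=168  121^3=207  121^4=337  121^5=182
  121^6=136  121^7=218  121^8=256  121^9=265  121^10=295  121^11=42
  121^12=140  121^13=349
So 121^13 ≡ 349 (mod 353), giving x = 13.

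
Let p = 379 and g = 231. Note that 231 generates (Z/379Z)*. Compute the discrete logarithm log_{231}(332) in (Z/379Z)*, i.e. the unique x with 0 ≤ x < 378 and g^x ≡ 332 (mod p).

Baby-step giant-step with m = ceil(sqrt(378)) = 20.
Baby table (231^j mod 379 for j=0..19):
  0:1  1:231  2:301  3:174  4:20  5:72  6:335  7:69
  8:21  9:303  10:257  11:243  12:41  13:375  14:213  15:312
  16:62  17:299  18:91  19:176
Giant step factor: 231^(-20) ≡ 92 (mod 379).
Scan 332·92^i mod 379 for i = 0, 1, …:
  i=0: 332   i=1: 224   i=2: 142   i=3: 178
  i=4: 79   i=5: 67   i=6: 100   i=7: 104
  i=8: 93   i=9: 218     …   i=14: 165
  i=15: 20
Match at i=15, j=4: x = 15·20 + 4 = 304.

304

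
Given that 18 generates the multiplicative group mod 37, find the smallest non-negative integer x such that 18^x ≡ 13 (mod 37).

7

Successive powers of 18 modulo 37:
  18^0=1  18^1=18  18^2=28  18^3=23  18^4=7  18^5=15
  18^6=11  18^7=13
So 18^7 ≡ 13 (mod 37), giving x = 7.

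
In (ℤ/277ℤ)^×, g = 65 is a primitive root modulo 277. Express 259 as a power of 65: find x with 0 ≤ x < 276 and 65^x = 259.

175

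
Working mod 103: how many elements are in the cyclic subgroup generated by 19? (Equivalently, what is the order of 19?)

The order of 19 must divide p − 1 = 102 = 2 · 3 · 17.
Divisors: 1, 2, 3, 6, 17, 34, 51, 102.
Check each in increasing order: 19^1 ≡ 19;  19^2 ≡ 52;  19^3 ≡ 61;  19^6 ≡ 13;  19^17 ≡ 56;  19^34 ≡ 46;  19^51 ≡ 1.
Smallest exponent giving 1 is 51.

51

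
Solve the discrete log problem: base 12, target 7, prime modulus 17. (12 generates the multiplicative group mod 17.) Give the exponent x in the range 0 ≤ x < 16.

7

Successive powers of 12 modulo 17:
  12^0=1  12^1=12  12^2=8  12^3=11  12^4=13  12^5=3
  12^6=2  12^7=7
So 12^7 ≡ 7 (mod 17), giving x = 7.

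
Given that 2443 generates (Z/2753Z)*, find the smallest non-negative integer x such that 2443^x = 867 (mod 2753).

1291

Baby-step giant-step with m = ceil(sqrt(2752)) = 53.
Baby table (2443^j mod 2753 for j=0..52):
  0:1  1:2443  2:2498  3:1966  4:1706  5:2469  6:2697  7:842
  8:515  9:24  10:819  11:2139  12:383  13:2402  14:1443  15:1409
  16:937  17:1348  18:576  19:385  20:1782  21:933  22:2588  23:1596
  24:780  25:464  26:2069  27:59  28:981  29:1473  30:368  31:1546
  32:2515  33:2202  34:124  35:102  36:1416  37:1520  38:2316  39:573
  40:1315  41:2547  42:541  43:223  44:2448  45:948  46:691  47:524
  48:2740  49:1277  50:562  51:1972  52:2599
Giant step factor: 2443^(-53) ≡ 2624 (mod 2753).
Scan 867·2624^i mod 2753 for i = 0, 1, …:
  i=0: 867   i=1: 1030   i=2: 2027   i=3: 52
  i=4: 1551   i=5: 890   i=6: 816   i=7: 2103
  i=8: 1260   i=9: 2640     …   i=23: 872
  i=24: 385
Match at i=24, j=19: x = 24·53 + 19 = 1291.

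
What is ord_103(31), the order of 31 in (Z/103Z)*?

34

The order of 31 must divide p − 1 = 102 = 2 · 3 · 17.
Divisors: 1, 2, 3, 6, 17, 34, 51, 102.
Check each in increasing order: 31^1 ≡ 31;  31^2 ≡ 34;  31^3 ≡ 24;  31^6 ≡ 61;  31^17 ≡ 102;  31^34 ≡ 1.
Smallest exponent giving 1 is 34.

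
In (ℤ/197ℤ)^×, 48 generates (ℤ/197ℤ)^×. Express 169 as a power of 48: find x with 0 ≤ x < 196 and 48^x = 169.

Baby-step giant-step with m = ceil(sqrt(196)) = 14.
Baby table (48^j mod 197 for j=0..13):
  0:1  1:48  2:137  3:75  4:54  5:31  6:109  7:110
  8:158  9:98  10:173  11:30  12:61  13:170
Giant step factor: 48^(-14) ≡ 19 (mod 197).
Scan 169·19^i mod 197 for i = 0, 1, …:
  i=0: 169   i=1: 59   i=2: 136   i=3: 23
  i=4: 43   i=5: 29   i=6: 157   i=7: 28
  i=8: 138   i=9: 61
Match at i=9, j=12: x = 9·14 + 12 = 138.

138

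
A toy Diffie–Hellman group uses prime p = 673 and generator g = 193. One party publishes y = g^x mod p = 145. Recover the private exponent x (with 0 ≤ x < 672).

521

Baby-step giant-step with m = ceil(sqrt(672)) = 26.
Baby table (193^j mod 673 for j=0..25):
  0:1  1:193  2:234  3:71  4:243  5:462  6:330  7:428
  8:498  9:548  10:103  11:362  12:547  13:583  14:128  15:476
  16:340  17:339  18:146  19:585  20:514  21:271  22:482  23:152
  24:397  25:572
Giant step factor: 193^(-26) ≡ 645 (mod 673).
Scan 145·645^i mod 673 for i = 0, 1, …:
  i=0: 145   i=1: 651   i=2: 616   i=3: 250
  i=4: 403   i=5: 157   i=6: 315   i=7: 602
  i=8: 642   i=9: 195     …   i=19: 594
  i=20: 193
Match at i=20, j=1: x = 20·26 + 1 = 521.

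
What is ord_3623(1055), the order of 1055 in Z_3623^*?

1811

The order of 1055 must divide p − 1 = 3622 = 2 · 1811.
Divisors: 1, 2, 1811, 3622.
Check each in increasing order: 1055^1 ≡ 1055;  1055^2 ≡ 764;  1055^1811 ≡ 1.
Smallest exponent giving 1 is 1811.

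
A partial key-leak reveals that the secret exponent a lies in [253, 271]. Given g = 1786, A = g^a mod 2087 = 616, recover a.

265

Compute 1786^253 mod 2087 = 889, then multiply by 1786 repeatedly:
  1786^253=889  1786^254=1634  1786^255=698  1786^256=689  1786^257=1311
  1786^258=1919  1786^259=480  1786^260=1610  1786^261=1661  1786^262=919
  1786^263=952  1786^264=1454  1786^265=616
Found 616 at exponent 265.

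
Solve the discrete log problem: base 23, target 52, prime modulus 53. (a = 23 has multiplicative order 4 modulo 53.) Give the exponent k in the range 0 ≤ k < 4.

2

Successive powers of 23 modulo 53:
  23^0=1  23^1=23  23^2=52
So 23^2 ≡ 52 (mod 53), giving k = 2.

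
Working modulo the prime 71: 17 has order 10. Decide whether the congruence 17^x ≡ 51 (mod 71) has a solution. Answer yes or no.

no

⟨17⟩ has order 10; its elements mod 71 are {1, 5, 14, 17, 25, 46, 54, 57, 66, 70}.
51 is not in this set.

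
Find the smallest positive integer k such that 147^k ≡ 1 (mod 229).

The order of 147 must divide p − 1 = 228 = 2^2 · 3 · 19.
Divisors: 1, 2, 3, 4, 6, 12, 19, 38, 57, 76, 114, 228.
Check each in increasing order: 147^1 ≡ 147;  147^2 ≡ 83;  147^3 ≡ 64;  147^4 ≡ 19;  147^6 ≡ 203;  147^12 ≡ 218;  147^19 ≡ 135;  147^38 ≡ 134;  147^57 ≡ 228;  147^76 ≡ 94;  147^114 ≡ 1.
Smallest exponent giving 1 is 114.

114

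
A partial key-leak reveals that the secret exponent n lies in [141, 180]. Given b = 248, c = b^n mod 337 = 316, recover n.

Compute 248^141 mod 337 = 5, then multiply by 248 repeatedly:
  248^141=5  248^142=229  248^143=176  248^144=175  248^145=264
  248^146=94  248^147=59  248^148=141  248^149=257  248^150=43
  248^151=217  248^152=233  248^153=157  248^154=181  248^155=67
  248^156=103  248^157=269  248^158=323  248^159=235  248^160=316
Found 316 at exponent 160.

160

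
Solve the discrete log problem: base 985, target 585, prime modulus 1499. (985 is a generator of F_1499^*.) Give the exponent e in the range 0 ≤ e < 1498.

Baby-step giant-step with m = ceil(sqrt(1498)) = 39.
Baby table (985^j mod 1499 for j=0..38):
  0:1  1:985  2:372  3:664  4:476  5:1172  6:190  7:1274
  8:227  9:244  10:500  11:828  12:124  13:721  14:1158  15:1390
  16:563  17:1424  18:1075  19:581  20:1166  21:276  22:541  23:740
  24:386  25:963  26:1187  27:1474  28:858  29:1193  30:1388  31:92
  32:680  33:1246  34:1128  35:321  36:1395  37:991  38:286
Giant step factor: 985^(-39) ≡ 338 (mod 1499).
Scan 585·338^i mod 1499 for i = 0, 1, …:
  i=0: 585   i=1: 1361   i=2: 1324   i=3: 810
  i=4: 962   i=5: 1372   i=6: 545   i=7: 1332
  i=8: 516   i=9: 524     …   i=34: 329
  i=35: 276
Match at i=35, j=21: e = 35·39 + 21 = 1386.

1386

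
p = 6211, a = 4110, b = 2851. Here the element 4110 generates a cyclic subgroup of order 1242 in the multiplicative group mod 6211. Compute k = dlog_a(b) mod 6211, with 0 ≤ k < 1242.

Baby-step giant-step with m = ceil(sqrt(1242)) = 36.
Baby table (4110^j mod 6211 for j=0..35):
  0:1  1:4110  2:4391  3:4055  4:1937  5:4779  6:2508  7:3831
  8:525  9:2533  10:994  11:4713  12:4532  13:5942  14:6179  15:5122
  16:2341  17:671  18:126  19:2347  20:487  21:1628  22:1833  23:5898
  24:5458  25:4459  26:4040  27:2397  28:1024  29:3793  30:5831  31:3372
  32:2179  33:5639  34:3049  35:3803
Giant step factor: 4110^(-36) ≡ 401 (mod 6211).
Scan 2851·401^i mod 6211 for i = 0, 1, …:
  i=0: 2851   i=1: 427   i=2: 3530   i=3: 5633
  i=4: 4240   i=5: 4637   i=6: 2348   i=7: 3687
  i=8: 269   i=9: 2282     …   i=24: 2173
  i=25: 1833
Match at i=25, j=22: k = 25·36 + 22 = 922.

922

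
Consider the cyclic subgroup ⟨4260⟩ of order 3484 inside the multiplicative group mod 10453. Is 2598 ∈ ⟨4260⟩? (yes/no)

2598 ∈ ⟨4260⟩ iff 2598^3484 ≡ 1 (mod 10453), since |⟨4260⟩| = 3484.
2598^3484 mod 10453 = 1.
Since 1 = 1, 2598 lies in the subgroup.

yes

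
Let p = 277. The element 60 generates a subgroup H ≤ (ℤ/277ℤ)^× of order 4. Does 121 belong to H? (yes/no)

no

⟨60⟩ has order 4; its elements mod 277 are {1, 60, 217, 276}.
121 is not in this set.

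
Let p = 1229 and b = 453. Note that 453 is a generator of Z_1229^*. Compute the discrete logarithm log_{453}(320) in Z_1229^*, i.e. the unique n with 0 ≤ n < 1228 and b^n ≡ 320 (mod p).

780

Baby-step giant-step with m = ceil(sqrt(1228)) = 36.
Baby table (453^j mod 1229 for j=0..35):
  0:1  1:453  2:1195  3:575  4:1156  5:114  6:24  7:1040
  8:413  9:281  10:706  11:278  12:576  13:380  14:80  15:599
  16:967  17:527  18:305  19:517  20:691  21:857  22:1086  23:358
  24:1175  25:118  26:607  27:904  28:255  29:1218  30:1162  31:374
  32:1049  33:803  34:1204  35:965
Giant step factor: 453^(-36) ≡ 334 (mod 1229).
Scan 320·334^i mod 1229 for i = 0, 1, …:
  i=0: 320   i=1: 1186   i=2: 386   i=3: 1108
  i=4: 143   i=5: 1060   i=6: 88   i=7: 1125
  i=8: 905   i=9: 1165     …   i=20: 802
  i=21: 1175
Match at i=21, j=24: n = 21·36 + 24 = 780.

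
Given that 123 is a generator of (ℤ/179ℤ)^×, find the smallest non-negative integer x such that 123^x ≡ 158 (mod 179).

Baby-step giant-step with m = ceil(sqrt(178)) = 14.
Baby table (123^j mod 179 for j=0..13):
  0:1  1:123  2:93  3:162  4:57  5:30  6:110  7:105
  8:27  9:99  10:5  11:78  12:107  13:94
Giant step factor: 123^(-14) ≡ 76 (mod 179).
Scan 158·76^i mod 179 for i = 0, 1, …:
  i=0: 158   i=1: 15   i=2: 66   i=3: 4
  i=4: 125   i=5: 13   i=6: 93
Match at i=6, j=2: x = 6·14 + 2 = 86.

86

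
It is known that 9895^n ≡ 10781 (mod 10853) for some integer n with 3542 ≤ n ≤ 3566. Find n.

Compute 9895^3542 mod 10853 = 8412, then multiply by 9895 repeatedly:
  9895^3542=8412  9895^3543=5083  9895^3544=3483  9895^3545=6010  9895^3546=5363
  9895^3547=6568  9895^3548=2596  9895^3549=9222  9895^3550=10519  9895^3551=5235
  9895^3552=9809  9895^3553=1676  9895^3554=636  9895^3555=9333  9895^3556=1858
  9895^3557=10781
Found 10781 at exponent 3557.

3557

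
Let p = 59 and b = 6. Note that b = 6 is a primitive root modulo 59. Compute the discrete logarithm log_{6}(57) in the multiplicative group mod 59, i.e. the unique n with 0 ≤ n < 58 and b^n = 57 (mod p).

4

Baby-step giant-step with m = ceil(sqrt(58)) = 8.
Baby table (6^j mod 59 for j=0..7):
  0:1  1:6  2:36  3:39  4:57  5:47  6:46  7:40
Giant step factor: 6^(-8) ≡ 15 (mod 59).
Scan 57·15^i mod 59 for i = 0, 1, …:
  i=0: 57
Match at i=0, j=4: n = 0·8 + 4 = 4.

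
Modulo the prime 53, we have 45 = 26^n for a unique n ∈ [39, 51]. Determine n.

Compute 26^39 mod 53 = 23, then multiply by 26 repeatedly:
  26^39=23  26^40=15  26^41=19  26^42=17  26^43=18
  26^44=44  26^45=31  26^46=11  26^47=21  26^48=16
  26^49=45
Found 45 at exponent 49.

49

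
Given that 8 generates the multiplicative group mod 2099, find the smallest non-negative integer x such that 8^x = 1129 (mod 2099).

Baby-step giant-step with m = ceil(sqrt(2098)) = 46.
Baby table (8^j mod 2099 for j=0..45):
  0:1  1:8  2:64  3:512  4:1997  5:1283  6:1868  7:251
  8:2008  9:1371  10:473  11:1685  12:886  13:791  14:31  15:248
  16:1984  17:1179  18:1036  19:1991  20:1235  21:1484  22:1377  23:521
  24:2069  25:1859  26:179  27:1432  28:961  29:1391  30:633  31:866
  32:631  33:850  34:503  35:1925  36:707  37:1458  38:1169  39:956
  40:1351  41:313  42:405  43:1141  44:732  45:1658
Giant step factor: 8^(-46) ≡ 849 (mod 2099).
Scan 1129·849^i mod 2099 for i = 0, 1, …:
  i=0: 1129   i=1: 1377
Match at i=1, j=22: x = 1·46 + 22 = 68.

68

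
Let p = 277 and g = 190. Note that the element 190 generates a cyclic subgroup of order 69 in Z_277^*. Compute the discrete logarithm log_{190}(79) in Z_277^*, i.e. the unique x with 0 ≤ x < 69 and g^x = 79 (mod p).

41

Baby-step giant-step with m = ceil(sqrt(69)) = 9.
Baby table (190^j mod 277 for j=0..8):
  0:1  1:190  2:90  3:203  4:67  5:265  6:213  7:28
  8:57
Giant step factor: 190^(-9) ≡ 236 (mod 277).
Scan 79·236^i mod 277 for i = 0, 1, …:
  i=0: 79   i=1: 85   i=2: 116   i=3: 230
  i=4: 265
Match at i=4, j=5: x = 4·9 + 5 = 41.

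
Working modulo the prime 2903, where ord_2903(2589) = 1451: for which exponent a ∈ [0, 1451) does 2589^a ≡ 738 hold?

1272

Baby-step giant-step with m = ceil(sqrt(1451)) = 39.
Baby table (2589^j mod 2903 for j=0..38):
  0:1  1:2589  2:2797  3:1351  4:2527  5:1944  6:2117  7:49
  8:2032  9:612  10:2333  11:1897  12:2360  13:2128  14:2401  15:866
  16:958  17:1100  18:57  19:2423  20:2667  21:1529  22:1792  23:494
  24:1646  25:2793  26:2607  27:48  28:2346  29:718  30:982  31:2273
  32:416  33:11  34:2352  35:1737  36:346  37:1670  38:1063
Giant step factor: 2589^(-39) ≡ 1152 (mod 2903).
Scan 738·1152^i mod 2903 for i = 0, 1, …:
  i=0: 738   i=1: 2500   i=2: 224   i=3: 2584
  i=4: 1193   i=5: 1217   i=6: 2738   i=7: 1518
  i=8: 1130   i=9: 1216     …   i=31: 2093
  i=32: 1646
Match at i=32, j=24: a = 32·39 + 24 = 1272.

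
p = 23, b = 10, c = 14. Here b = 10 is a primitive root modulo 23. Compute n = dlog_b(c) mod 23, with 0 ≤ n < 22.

Successive powers of 10 modulo 23:
  10^0=1  10^1=10  10^2=8  10^3=11  10^4=18  10^5=19
  10^6=6  10^7=14
So 10^7 ≡ 14 (mod 23), giving n = 7.

7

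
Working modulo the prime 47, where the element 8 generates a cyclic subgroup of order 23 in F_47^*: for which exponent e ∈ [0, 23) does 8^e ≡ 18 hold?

13

Successive powers of 8 modulo 47:
  8^0=1  8^1=8  8^2=17  8^3=42  8^4=7  8^5=9
  8^6=25  8^7=12  8^8=2  8^9=16  8^10=34  8^11=37
  8^12=14  8^13=18
So 8^13 ≡ 18 (mod 47), giving e = 13.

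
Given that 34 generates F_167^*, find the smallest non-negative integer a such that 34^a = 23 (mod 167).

Baby-step giant-step with m = ceil(sqrt(166)) = 13.
Baby table (34^j mod 167 for j=0..12):
  0:1  1:34  2:154  3:59  4:2  5:68  6:141  7:118
  8:4  9:136  10:115  11:69  12:8
Giant step factor: 34^(-13) ≡ 35 (mod 167).
Scan 23·35^i mod 167 for i = 0, 1, …:
  i=0: 23   i=1: 137   i=2: 119   i=3: 157
  i=4: 151   i=5: 108   i=6: 106   i=7: 36
  i=8: 91   i=9: 12   i=10: 86   i=11: 4
Match at i=11, j=8: a = 11·13 + 8 = 151.

151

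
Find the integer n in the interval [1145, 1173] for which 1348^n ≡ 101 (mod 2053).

1146

Compute 1348^1145 mod 2053 = 2015, then multiply by 1348 repeatedly:
  1348^1145=2015  1348^1146=101
Found 101 at exponent 1146.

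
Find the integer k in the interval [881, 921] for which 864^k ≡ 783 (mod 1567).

901

Compute 864^881 mod 1567 = 1361, then multiply by 864 repeatedly:
  864^881=1361  864^882=654  864^883=936  864^884=132  864^885=1224
  864^886=1378  864^887=1239  864^888=235  864^889=897  864^890=910
  864^891=1173  864^892=1190  864^893=208  864^894=1074  864^895=272
  864^896=1525  864^897=1320  864^898=1271  864^899=1244  864^900=1421
  864^901=783
Found 783 at exponent 901.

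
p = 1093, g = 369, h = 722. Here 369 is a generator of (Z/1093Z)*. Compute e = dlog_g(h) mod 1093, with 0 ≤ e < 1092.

683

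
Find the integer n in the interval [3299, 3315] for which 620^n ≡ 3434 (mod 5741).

Compute 620^3299 mod 5741 = 591, then multiply by 620 repeatedly:
  620^3299=591  620^3300=4737  620^3301=3289  620^3302=1125  620^3303=2839
  620^3304=3434
Found 3434 at exponent 3304.

3304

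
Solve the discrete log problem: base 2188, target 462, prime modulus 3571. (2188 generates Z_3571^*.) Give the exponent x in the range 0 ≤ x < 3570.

Baby-step giant-step with m = ceil(sqrt(3570)) = 60.
Baby table (2188^j mod 3571 for j=0..59):
  0:1  1:2188  2:2204  3:1502  4:1056  5:91  6:2703  7:588
  8:984  9:3250  10:1139  11:3145  12:3514  13:269  14:2928  15:90
  16:515  17:1955  18:3053  19:2194  20:1048  21:442  22:2926  23:2856
  24:3249  25:2522  26:941  27:2012  28:2784  29:2837  30:958  31:3498
  32:971  33:3374  34:1055  35:1474  36:499  37:2657  38:3499  39:3159
  40:2007  41:2557  42:2530  43:590  44:1789  45:516  46:572  47:1686
  48:125  49:2104  50:533  51:2058  52:3444  53:662  54:2201  55:2080
  56:1586  57:2727  58:3106  59:315
Giant step factor: 2188^(-60) ≡ 3361 (mod 3571).
Scan 462·3361^i mod 3571 for i = 0, 1, …:
  i=0: 462   i=1: 2968   i=2: 1645   i=3: 937
  i=4: 3206   i=5: 1659   i=6: 1568   i=7: 2823
  i=8: 3527   i=9: 2098     …   i=43: 2065
  i=44: 2012
Match at i=44, j=27: x = 44·60 + 27 = 2667.

2667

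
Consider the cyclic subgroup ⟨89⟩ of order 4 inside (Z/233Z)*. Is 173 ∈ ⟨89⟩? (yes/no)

no

⟨89⟩ has order 4; its elements mod 233 are {1, 89, 144, 232}.
173 is not in this set.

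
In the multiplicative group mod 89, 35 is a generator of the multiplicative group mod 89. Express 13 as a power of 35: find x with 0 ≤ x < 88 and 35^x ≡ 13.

Baby-step giant-step with m = ceil(sqrt(88)) = 10.
Baby table (35^j mod 89 for j=0..9):
  0:1  1:35  2:68  3:66  4:85  5:38  6:84  7:3
  8:16  9:26
Giant step factor: 35^(-10) ≡ 49 (mod 89).
Scan 13·49^i mod 89 for i = 0, 1, …:
  i=0: 13   i=1: 14   i=2: 63   i=3: 61
  i=4: 52   i=5: 56   i=6: 74   i=7: 66
Match at i=7, j=3: x = 7·10 + 3 = 73.

73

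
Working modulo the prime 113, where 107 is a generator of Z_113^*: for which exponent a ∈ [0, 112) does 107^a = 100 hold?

6

Successive powers of 107 modulo 113:
  107^0=1  107^1=107  107^2=36  107^3=10  107^4=53  107^5=21
  107^6=100
So 107^6 ≡ 100 (mod 113), giving a = 6.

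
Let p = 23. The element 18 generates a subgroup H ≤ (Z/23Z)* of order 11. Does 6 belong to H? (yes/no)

6 ∈ ⟨18⟩ iff 6^11 ≡ 1 (mod 23), since |⟨18⟩| = 11.
6^11 mod 23 = 1.
Since 1 = 1, 6 lies in the subgroup.

yes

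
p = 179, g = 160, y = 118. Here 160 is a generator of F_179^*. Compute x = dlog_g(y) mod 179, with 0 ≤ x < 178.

31

Baby-step giant-step with m = ceil(sqrt(178)) = 14.
Baby table (160^j mod 179 for j=0..13):
  0:1  1:160  2:3  3:122  4:9  5:8  6:27  7:24
  8:81  9:72  10:64  11:37  12:13  13:111
Giant step factor: 160^(-14) ≡ 101 (mod 179).
Scan 118·101^i mod 179 for i = 0, 1, …:
  i=0: 118   i=1: 104   i=2: 122
Match at i=2, j=3: x = 2·14 + 3 = 31.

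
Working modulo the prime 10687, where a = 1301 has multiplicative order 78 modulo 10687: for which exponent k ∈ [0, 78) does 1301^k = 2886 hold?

Baby-step giant-step with m = ceil(sqrt(78)) = 9.
Baby table (1301^j mod 10687 for j=0..8):
  0:1  1:1301  2:4055  3:6864  4:6419  5:4572  6:6200  7:8202
  8:5176
Giant step factor: 1301^(-9) ≡ 9358 (mod 10687).
Scan 2886·9358^i mod 10687 for i = 0, 1, …:
  i=0: 2886   i=1: 1139   i=2: 3823   i=3: 6245
  i=4: 4194   i=5: 4788   i=6: 6200
Match at i=6, j=6: k = 6·9 + 6 = 60.

60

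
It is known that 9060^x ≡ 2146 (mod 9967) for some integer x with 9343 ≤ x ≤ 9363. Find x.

9345

Compute 9060^9343 mod 9967 = 2796, then multiply by 9060 repeatedly:
  9060^9343=2796  9060^9344=5613  9060^9345=2146
Found 2146 at exponent 9345.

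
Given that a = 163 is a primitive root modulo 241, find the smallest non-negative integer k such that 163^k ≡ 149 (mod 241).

Baby-step giant-step with m = ceil(sqrt(240)) = 16.
Baby table (163^j mod 241 for j=0..15):
  0:1  1:163  2:59  3:218  4:107  5:89  6:47  7:190
  8:122  9:124  10:209  11:86  12:40  13:13  14:191  15:44
Giant step factor: 163^(-16) ≡ 54 (mod 241).
Scan 149·54^i mod 241 for i = 0, 1, …:
  i=0: 149   i=1: 93   i=2: 202   i=3: 63
  i=4: 28   i=5: 66   i=6: 190
Match at i=6, j=7: k = 6·16 + 7 = 103.

103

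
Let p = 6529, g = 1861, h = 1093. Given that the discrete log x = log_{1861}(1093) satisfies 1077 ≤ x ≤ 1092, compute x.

Compute 1861^1077 mod 6529 = 2470, then multiply by 1861 repeatedly:
  1861^1077=2470  1861^1078=254  1861^1079=2606  1861^1080=5248  1861^1081=5673
  1861^1082=60  1861^1083=667  1861^1084=777  1861^1085=3088  1861^1086=1248
  1861^1087=4733  1861^1088=492  1861^1089=1552  1861^1090=2454  1861^1091=3123
  1861^1092=1093
Found 1093 at exponent 1092.

1092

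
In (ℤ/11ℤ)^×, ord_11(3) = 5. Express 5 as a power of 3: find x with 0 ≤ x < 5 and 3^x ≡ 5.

Successive powers of 3 modulo 11:
  3^0=1  3^1=3  3^2=9  3^3=5
So 3^3 ≡ 5 (mod 11), giving x = 3.

3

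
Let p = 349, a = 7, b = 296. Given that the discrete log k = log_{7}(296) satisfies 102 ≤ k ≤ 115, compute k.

Compute 7^102 mod 349 = 283, then multiply by 7 repeatedly:
  7^102=283  7^103=236  7^104=256  7^105=47  7^106=329
  7^107=209  7^108=67  7^109=120  7^110=142  7^111=296
Found 296 at exponent 111.

111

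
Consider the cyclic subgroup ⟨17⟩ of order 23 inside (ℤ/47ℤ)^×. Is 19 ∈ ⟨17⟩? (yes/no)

no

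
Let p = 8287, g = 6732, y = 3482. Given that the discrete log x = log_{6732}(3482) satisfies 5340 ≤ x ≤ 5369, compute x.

Compute 6732^5340 mod 8287 = 5178, then multiply by 6732 repeatedly:
  6732^5340=5178  6732^5341=3174  6732^5342=3482
Found 3482 at exponent 5342.

5342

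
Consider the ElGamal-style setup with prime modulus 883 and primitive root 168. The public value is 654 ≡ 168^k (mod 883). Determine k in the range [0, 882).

433

Baby-step giant-step with m = ceil(sqrt(882)) = 30.
Baby table (168^j mod 883 for j=0..29):
  0:1  1:168  2:851  3:805  4:141  5:730  6:786  7:481
  8:455  9:502  10:451  11:713  12:579  13:142  14:15  15:754
  16:403  17:596  18:349  19:354  20:311  21:151  22:644  23:466
  24:584  25:99  26:738  27:364  28:225  29:714
Giant step factor: 168^(-30) ≡ 435 (mod 883).
Scan 654·435^i mod 883 for i = 0, 1, …:
  i=0: 654   i=1: 164   i=2: 700   i=3: 748
  i=4: 436   i=5: 698   i=6: 761   i=7: 793
  i=8: 585   i=9: 171     …   i=13: 114
  i=14: 142
Match at i=14, j=13: k = 14·30 + 13 = 433.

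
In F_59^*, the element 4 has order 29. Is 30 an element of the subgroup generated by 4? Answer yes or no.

no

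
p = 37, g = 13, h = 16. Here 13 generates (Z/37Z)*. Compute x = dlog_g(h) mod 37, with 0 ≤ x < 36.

Successive powers of 13 modulo 37:
  13^0=1  13^1=13  13^2=21  13^3=14  13^4=34  13^5=35
  13^6=11  13^7=32  13^8=9  13^9=6  13^10=4  13^11=15
  13^12=10  13^13=19  13^14=25  13^15=29  13^16=7  13^17=17
  13^18=36  13^19=24  13^20=16
So 13^20 ≡ 16 (mod 37), giving x = 20.

20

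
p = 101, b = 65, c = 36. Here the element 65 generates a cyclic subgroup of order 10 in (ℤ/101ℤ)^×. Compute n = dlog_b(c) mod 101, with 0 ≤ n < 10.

Successive powers of 65 modulo 101:
  65^0=1  65^1=65  65^2=84  65^3=6  65^4=87  65^5=100
  65^6=36
So 65^6 ≡ 36 (mod 101), giving n = 6.

6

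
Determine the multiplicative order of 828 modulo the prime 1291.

The order of 828 must divide p − 1 = 1290 = 2 · 3 · 5 · 43.
Divisors: 1, 2, 3, 5, 6, 10, 15, 30, 43, 86, 129, 215, 258, 430, 645, 1290.
Check each in increasing order: 828^1 ≡ 828;  828^2 ≡ 63;  828^3 ≡ 524;  828^5 ≡ 737;  828^6 ≡ 884;  828^10 ≡ 949;  828^15 ≡ 982;  828^30 ≡ 1238;  828^43 ≡ 137;  828^86 ≡ 695;  828^129 ≡ 972;  828^215 ≡ 347;  828^258 ≡ 1063;  828^430 ≡ 346;  828^645 ≡ 1290;  828^1290 ≡ 1.
Smallest exponent giving 1 is 1290.

1290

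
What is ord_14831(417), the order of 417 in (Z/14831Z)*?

7415

The order of 417 must divide p − 1 = 14830 = 2 · 5 · 1483.
Divisors: 1, 2, 5, 10, 1483, 2966, 7415, 14830.
Check each in increasing order: 417^1 ≡ 417;  417^2 ≡ 10748;  417^5 ≡ 11252;  417^10 ≡ 10088;  417^1483 ≡ 14638;  417^2966 ≡ 7587;  417^7415 ≡ 1.
Smallest exponent giving 1 is 7415.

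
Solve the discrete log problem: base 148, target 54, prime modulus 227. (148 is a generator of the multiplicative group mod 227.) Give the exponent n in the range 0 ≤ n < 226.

79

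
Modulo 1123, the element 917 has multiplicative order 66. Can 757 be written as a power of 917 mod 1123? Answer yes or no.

757 ∈ ⟨917⟩ iff 757^66 ≡ 1 (mod 1123), since |⟨917⟩| = 66.
757^66 mod 1123 = 1.
Since 1 = 1, 757 lies in the subgroup.

yes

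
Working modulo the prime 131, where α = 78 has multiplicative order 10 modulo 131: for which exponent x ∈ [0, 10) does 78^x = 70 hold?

3

Successive powers of 78 modulo 131:
  78^0=1  78^1=78  78^2=58  78^3=70
So 78^3 ≡ 70 (mod 131), giving x = 3.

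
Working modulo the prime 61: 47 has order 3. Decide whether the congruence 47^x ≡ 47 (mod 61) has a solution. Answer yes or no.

yes

47 ∈ ⟨47⟩ iff 47^3 ≡ 1 (mod 61), since |⟨47⟩| = 3.
47^3 mod 61 = 1.
Since 1 = 1, 47 lies in the subgroup.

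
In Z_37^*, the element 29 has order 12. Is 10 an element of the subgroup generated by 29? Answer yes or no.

yes

⟨29⟩ has order 12; its elements mod 37 are {1, 6, 8, 10, 11, 14, 23, 26, 27, 29, 31, 36}.
10 is in this set.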